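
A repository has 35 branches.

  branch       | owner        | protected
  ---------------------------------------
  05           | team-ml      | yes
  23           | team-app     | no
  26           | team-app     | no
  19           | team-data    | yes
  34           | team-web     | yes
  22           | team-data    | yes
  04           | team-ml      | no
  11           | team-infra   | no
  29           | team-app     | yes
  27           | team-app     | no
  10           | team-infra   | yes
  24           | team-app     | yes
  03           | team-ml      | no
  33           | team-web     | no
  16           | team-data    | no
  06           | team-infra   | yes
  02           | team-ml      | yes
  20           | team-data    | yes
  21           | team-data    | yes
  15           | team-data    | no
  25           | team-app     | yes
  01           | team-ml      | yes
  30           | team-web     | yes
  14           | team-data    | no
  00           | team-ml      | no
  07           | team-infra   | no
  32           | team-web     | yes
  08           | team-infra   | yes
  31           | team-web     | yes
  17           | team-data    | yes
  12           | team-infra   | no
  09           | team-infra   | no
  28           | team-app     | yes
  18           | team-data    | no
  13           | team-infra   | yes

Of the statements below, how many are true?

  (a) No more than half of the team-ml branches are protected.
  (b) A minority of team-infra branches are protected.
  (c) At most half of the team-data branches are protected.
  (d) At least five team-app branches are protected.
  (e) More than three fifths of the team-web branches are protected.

2

(a) team-ml: |A| = 6, |A ∩ B| = 3; needs |A ∩ B| ≤ |A ∖ B| — true.
(b) team-infra: |A| = 8, |A ∩ B| = 4; needs |A ∩ B| < |A ∖ B| — false.
(c) team-data: |A| = 9, |A ∩ B| = 5; needs |A ∩ B| ≤ |A ∖ B| — false.
(d) team-app: |A| = 7, |A ∩ B| = 4; needs |A ∩ B| ≥ 5 — false.
(e) team-web: |A| = 5, |A ∩ B| = 4; needs |A ∩ B| / |A| > 3/5 — true.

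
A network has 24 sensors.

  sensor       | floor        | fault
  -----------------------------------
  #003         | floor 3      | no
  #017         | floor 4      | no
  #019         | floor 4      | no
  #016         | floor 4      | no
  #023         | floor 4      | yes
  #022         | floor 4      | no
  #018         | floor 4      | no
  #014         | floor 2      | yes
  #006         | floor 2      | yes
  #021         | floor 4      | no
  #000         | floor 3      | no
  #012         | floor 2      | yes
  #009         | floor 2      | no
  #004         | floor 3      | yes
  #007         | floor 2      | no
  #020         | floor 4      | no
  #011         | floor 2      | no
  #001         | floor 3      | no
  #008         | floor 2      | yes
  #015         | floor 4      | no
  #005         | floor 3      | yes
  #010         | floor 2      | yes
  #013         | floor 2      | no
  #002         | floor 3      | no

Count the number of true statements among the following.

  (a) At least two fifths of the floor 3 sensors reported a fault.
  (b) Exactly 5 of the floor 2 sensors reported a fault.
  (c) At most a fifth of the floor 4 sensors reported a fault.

2

(a) floor 3: |A| = 6, |A ∩ B| = 2; needs |A ∩ B| / |A| ≥ 2/5 — false.
(b) floor 2: |A| = 9, |A ∩ B| = 5; needs |A ∩ B| = 5 — true.
(c) floor 4: |A| = 9, |A ∩ B| = 1; needs |A ∩ B| / |A| ≤ 1/5 — true.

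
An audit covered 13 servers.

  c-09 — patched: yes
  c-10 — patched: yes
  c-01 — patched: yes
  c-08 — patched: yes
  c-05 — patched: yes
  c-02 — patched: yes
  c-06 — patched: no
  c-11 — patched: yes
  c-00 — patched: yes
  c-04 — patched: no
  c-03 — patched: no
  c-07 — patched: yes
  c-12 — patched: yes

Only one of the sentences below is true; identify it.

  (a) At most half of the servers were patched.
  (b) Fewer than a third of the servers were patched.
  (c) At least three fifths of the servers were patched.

(c)

|A| = 13, |A ∩ B| = 10, |A ∖ B| = 3.
(a) requires |A ∩ B| ≤ |A ∖ B|: false.
(b) requires |A ∩ B| / |A| < 1/3: false.
(c) requires |A ∩ B| / |A| ≥ 3/5: true.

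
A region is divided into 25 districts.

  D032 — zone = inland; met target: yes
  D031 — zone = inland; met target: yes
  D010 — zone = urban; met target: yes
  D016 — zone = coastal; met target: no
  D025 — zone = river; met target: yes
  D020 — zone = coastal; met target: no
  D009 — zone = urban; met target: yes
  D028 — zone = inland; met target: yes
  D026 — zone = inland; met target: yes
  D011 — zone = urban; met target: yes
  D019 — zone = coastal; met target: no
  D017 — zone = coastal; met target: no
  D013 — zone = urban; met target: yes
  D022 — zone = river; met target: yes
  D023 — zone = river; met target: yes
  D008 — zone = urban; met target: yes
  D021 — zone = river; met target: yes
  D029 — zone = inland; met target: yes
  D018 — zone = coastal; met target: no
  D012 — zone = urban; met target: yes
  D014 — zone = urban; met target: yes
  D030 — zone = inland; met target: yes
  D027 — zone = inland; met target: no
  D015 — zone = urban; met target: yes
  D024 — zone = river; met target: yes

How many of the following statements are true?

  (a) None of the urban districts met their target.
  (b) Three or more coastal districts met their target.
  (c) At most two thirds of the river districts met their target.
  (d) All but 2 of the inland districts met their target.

0

(a) urban: |A| = 8, |A ∩ B| = 8; needs A ∩ B = ∅ (|A ∩ B| = 0) — false.
(b) coastal: |A| = 5, |A ∩ B| = 0; needs |A ∩ B| ≥ 3 — false.
(c) river: |A| = 5, |A ∩ B| = 5; needs |A ∩ B| / |A| ≤ 2/3 — false.
(d) inland: |A| = 7, |A ∩ B| = 6; needs |A ∖ B| = 2 — false.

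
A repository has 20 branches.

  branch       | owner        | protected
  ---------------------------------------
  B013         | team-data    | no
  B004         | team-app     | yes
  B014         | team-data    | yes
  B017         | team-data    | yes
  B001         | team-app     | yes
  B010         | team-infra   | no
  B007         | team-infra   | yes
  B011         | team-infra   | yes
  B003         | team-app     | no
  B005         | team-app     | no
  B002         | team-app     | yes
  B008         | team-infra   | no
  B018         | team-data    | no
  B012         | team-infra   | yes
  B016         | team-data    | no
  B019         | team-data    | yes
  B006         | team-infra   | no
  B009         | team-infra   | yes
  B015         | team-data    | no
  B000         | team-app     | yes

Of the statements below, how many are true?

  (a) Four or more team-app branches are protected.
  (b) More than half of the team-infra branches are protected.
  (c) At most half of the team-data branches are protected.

3

(a) team-app: |A| = 6, |A ∩ B| = 4; needs |A ∩ B| ≥ 4 — true.
(b) team-infra: |A| = 7, |A ∩ B| = 4; needs |A ∩ B| > |A ∖ B| — true.
(c) team-data: |A| = 7, |A ∩ B| = 3; needs |A ∩ B| ≤ |A ∖ B| — true.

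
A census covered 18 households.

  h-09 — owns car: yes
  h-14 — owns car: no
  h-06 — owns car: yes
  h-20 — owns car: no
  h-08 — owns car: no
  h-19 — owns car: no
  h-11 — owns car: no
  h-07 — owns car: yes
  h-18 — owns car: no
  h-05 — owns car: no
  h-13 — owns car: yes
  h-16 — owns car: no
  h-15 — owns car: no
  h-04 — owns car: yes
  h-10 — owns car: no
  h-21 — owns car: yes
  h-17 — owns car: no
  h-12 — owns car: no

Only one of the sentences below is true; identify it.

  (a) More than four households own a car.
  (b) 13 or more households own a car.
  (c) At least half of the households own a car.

(a)

|A| = 18, |A ∩ B| = 6, |A ∖ B| = 12.
(a) requires |A ∩ B| > 4: true.
(b) requires |A ∩ B| ≥ 13: false.
(c) requires |A ∩ B| ≥ |A ∖ B|: false.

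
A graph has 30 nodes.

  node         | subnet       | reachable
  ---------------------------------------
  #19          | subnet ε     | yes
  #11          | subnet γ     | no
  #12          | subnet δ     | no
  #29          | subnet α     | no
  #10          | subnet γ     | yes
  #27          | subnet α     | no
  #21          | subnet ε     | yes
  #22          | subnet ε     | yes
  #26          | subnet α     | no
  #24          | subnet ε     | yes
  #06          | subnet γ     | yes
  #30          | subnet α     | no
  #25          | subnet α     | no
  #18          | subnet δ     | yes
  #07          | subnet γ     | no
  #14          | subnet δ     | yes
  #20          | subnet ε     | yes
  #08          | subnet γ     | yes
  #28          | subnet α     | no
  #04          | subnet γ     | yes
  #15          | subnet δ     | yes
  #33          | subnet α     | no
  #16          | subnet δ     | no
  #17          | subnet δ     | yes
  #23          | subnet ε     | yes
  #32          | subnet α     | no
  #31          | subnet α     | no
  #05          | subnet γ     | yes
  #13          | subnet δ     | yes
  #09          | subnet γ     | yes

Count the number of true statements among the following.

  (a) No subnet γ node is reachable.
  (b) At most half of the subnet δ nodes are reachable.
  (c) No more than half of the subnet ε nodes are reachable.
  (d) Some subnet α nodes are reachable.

0

(a) subnet γ: |A| = 8, |A ∩ B| = 6; needs A ∩ B = ∅ (|A ∩ B| = 0) — false.
(b) subnet δ: |A| = 7, |A ∩ B| = 5; needs |A ∩ B| ≤ |A ∖ B| — false.
(c) subnet ε: |A| = 6, |A ∩ B| = 6; needs |A ∩ B| ≤ |A ∖ B| — false.
(d) subnet α: |A| = 9, |A ∩ B| = 0; needs A ∩ B ≠ ∅ (|A ∩ B| ≥ 1) — false.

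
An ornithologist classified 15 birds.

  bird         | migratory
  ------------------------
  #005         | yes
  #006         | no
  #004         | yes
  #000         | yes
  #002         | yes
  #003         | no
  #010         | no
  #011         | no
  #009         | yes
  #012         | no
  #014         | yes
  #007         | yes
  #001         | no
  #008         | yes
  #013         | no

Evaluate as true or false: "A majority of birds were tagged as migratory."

True

'A majority of birds were tagged as migratory' holds iff |A ∩ B| > |A ∖ B|.
|A| = 15, |A ∩ B| = 8, |A ∖ B| = 7.
8 > 7, so the statement is true.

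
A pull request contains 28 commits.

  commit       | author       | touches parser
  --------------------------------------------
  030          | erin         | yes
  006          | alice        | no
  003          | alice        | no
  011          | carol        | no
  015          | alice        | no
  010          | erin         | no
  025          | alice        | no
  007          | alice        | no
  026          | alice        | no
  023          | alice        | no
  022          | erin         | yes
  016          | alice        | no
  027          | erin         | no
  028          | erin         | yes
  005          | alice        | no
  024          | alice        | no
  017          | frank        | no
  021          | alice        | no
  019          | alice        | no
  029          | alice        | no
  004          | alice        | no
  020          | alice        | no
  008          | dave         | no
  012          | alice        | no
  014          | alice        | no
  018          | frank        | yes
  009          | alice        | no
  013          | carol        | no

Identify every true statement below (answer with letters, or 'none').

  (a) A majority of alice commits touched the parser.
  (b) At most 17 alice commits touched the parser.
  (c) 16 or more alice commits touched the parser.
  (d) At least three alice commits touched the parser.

|A| = 18, |A ∩ B| = 0, |A ∖ B| = 18.
(a) |A ∩ B| > |A ∖ B|: fails.
(b) |A ∩ B| ≤ 17: holds.
(c) |A ∩ B| ≥ 16: fails.
(d) |A ∩ B| ≥ 3: fails.

(b)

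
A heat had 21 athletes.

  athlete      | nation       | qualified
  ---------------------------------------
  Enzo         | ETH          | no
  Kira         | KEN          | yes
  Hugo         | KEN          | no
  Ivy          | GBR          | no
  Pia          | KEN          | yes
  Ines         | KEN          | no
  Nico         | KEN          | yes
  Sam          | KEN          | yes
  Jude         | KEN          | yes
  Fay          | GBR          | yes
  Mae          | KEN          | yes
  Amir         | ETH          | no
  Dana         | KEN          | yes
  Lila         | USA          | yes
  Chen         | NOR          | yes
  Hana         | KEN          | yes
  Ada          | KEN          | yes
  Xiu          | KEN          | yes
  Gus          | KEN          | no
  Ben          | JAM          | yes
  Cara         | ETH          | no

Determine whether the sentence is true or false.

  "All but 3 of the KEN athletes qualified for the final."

The determiner here denotes the relation: |A ∖ B| = 3.
A (the restrictor) = {Kira, Hugo, Pia, Ines, Nico, Sam, Jude, Mae, Dana, Hana, Ada, Xiu, Gus}, |A| = 13.
A ∖ B = {Hugo, Ines, Gus}, so |A ∖ B| = 3.
|A ∖ B| = 3, so the statement is true.

True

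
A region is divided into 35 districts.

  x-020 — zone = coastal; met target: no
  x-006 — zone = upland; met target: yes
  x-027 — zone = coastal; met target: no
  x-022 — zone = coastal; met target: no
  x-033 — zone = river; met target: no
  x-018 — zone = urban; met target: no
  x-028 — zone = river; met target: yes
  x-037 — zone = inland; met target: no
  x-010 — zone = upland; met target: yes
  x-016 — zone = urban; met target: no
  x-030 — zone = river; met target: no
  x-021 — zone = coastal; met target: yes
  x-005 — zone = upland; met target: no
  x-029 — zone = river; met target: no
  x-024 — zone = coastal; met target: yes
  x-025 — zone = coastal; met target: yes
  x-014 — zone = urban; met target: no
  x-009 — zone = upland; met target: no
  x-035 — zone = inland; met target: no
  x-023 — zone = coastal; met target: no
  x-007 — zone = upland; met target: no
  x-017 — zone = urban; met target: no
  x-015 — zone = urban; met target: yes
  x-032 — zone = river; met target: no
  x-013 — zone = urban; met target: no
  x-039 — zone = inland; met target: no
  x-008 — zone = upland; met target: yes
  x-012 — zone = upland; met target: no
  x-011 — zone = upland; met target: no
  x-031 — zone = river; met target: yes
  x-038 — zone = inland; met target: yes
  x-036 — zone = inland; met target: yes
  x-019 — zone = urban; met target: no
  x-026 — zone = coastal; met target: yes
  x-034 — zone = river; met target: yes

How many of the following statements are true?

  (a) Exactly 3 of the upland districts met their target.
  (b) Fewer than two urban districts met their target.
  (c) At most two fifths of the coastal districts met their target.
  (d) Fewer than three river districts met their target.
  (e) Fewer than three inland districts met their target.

3

(a) upland: |A| = 8, |A ∩ B| = 3; needs |A ∩ B| = 3 — true.
(b) urban: |A| = 7, |A ∩ B| = 1; needs |A ∩ B| < 2 — true.
(c) coastal: |A| = 8, |A ∩ B| = 4; needs |A ∩ B| / |A| ≤ 2/5 — false.
(d) river: |A| = 7, |A ∩ B| = 3; needs |A ∩ B| < 3 — false.
(e) inland: |A| = 5, |A ∩ B| = 2; needs |A ∩ B| < 3 — true.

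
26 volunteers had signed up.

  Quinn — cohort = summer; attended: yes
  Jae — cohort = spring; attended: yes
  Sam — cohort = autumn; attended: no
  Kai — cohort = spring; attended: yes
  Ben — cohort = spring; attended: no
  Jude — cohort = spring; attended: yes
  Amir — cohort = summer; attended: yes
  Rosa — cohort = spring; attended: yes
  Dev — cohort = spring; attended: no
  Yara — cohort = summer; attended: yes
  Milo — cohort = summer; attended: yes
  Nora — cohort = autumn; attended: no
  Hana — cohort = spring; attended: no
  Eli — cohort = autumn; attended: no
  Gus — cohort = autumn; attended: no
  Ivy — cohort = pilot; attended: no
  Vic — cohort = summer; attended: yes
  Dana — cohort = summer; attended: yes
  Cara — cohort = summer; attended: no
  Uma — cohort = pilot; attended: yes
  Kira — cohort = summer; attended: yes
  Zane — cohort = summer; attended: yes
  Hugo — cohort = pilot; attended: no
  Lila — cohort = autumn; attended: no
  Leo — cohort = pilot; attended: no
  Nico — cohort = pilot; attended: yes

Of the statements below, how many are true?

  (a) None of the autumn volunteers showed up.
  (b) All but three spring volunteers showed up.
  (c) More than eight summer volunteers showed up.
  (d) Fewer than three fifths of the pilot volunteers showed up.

3

(a) autumn: |A| = 5, |A ∩ B| = 0; needs A ∩ B = ∅ (|A ∩ B| = 0) — true.
(b) spring: |A| = 7, |A ∩ B| = 4; needs |A ∖ B| = 3 — true.
(c) summer: |A| = 9, |A ∩ B| = 8; needs |A ∩ B| > 8 — false.
(d) pilot: |A| = 5, |A ∩ B| = 2; needs |A ∩ B| / |A| < 3/5 — true.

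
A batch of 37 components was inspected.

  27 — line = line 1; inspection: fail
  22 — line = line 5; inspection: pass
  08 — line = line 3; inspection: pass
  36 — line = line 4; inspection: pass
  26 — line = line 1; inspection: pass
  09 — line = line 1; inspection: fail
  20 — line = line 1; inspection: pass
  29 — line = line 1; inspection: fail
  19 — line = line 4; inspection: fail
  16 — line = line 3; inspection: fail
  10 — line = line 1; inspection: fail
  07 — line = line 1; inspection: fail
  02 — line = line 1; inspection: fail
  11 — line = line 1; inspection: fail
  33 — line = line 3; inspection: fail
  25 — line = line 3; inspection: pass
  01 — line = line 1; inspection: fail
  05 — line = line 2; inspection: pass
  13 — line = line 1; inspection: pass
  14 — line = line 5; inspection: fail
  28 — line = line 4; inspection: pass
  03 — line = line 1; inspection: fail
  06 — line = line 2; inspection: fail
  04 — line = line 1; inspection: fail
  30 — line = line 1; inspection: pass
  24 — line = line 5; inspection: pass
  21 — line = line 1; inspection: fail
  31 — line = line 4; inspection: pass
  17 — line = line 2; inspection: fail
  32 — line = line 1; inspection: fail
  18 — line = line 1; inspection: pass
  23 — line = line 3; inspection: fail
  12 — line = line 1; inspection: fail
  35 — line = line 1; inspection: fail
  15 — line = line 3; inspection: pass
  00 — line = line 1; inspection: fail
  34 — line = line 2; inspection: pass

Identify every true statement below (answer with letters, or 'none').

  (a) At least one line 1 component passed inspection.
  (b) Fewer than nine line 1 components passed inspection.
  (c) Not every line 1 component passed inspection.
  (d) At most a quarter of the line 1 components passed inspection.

|A| = 20, |A ∩ B| = 5, |A ∖ B| = 15.
(a) A ∩ B ≠ ∅ (|A ∩ B| ≥ 1): holds.
(b) |A ∩ B| < 9: holds.
(c) A ⊄ B (|A ∖ B| ≥ 1): holds.
(d) |A ∩ B| / |A| ≤ 1/4: holds.

(a), (b), (c), (d)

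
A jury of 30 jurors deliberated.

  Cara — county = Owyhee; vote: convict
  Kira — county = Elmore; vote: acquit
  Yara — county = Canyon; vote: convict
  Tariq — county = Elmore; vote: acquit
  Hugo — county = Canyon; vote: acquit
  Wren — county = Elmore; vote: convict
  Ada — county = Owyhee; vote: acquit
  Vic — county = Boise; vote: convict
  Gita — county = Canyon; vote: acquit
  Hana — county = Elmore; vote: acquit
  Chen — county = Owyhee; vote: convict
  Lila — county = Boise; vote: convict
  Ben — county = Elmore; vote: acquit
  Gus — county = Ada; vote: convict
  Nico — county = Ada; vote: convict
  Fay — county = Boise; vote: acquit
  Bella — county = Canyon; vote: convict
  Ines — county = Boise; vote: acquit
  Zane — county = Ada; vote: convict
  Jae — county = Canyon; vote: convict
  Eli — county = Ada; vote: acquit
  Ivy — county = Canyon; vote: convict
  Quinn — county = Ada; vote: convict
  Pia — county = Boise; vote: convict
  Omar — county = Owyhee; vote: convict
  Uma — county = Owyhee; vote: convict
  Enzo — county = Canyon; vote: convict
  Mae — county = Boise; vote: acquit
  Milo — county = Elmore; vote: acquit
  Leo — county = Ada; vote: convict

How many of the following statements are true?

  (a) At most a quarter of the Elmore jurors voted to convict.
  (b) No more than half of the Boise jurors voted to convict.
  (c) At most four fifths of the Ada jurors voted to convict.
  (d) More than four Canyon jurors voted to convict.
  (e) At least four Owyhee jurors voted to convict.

(a) Elmore: |A| = 6, |A ∩ B| = 1; needs |A ∩ B| / |A| ≤ 1/4 — true.
(b) Boise: |A| = 6, |A ∩ B| = 3; needs |A ∩ B| ≤ |A ∖ B| — true.
(c) Ada: |A| = 6, |A ∩ B| = 5; needs |A ∩ B| / |A| ≤ 4/5 — false.
(d) Canyon: |A| = 7, |A ∩ B| = 5; needs |A ∩ B| > 4 — true.
(e) Owyhee: |A| = 5, |A ∩ B| = 4; needs |A ∩ B| ≥ 4 — true.

4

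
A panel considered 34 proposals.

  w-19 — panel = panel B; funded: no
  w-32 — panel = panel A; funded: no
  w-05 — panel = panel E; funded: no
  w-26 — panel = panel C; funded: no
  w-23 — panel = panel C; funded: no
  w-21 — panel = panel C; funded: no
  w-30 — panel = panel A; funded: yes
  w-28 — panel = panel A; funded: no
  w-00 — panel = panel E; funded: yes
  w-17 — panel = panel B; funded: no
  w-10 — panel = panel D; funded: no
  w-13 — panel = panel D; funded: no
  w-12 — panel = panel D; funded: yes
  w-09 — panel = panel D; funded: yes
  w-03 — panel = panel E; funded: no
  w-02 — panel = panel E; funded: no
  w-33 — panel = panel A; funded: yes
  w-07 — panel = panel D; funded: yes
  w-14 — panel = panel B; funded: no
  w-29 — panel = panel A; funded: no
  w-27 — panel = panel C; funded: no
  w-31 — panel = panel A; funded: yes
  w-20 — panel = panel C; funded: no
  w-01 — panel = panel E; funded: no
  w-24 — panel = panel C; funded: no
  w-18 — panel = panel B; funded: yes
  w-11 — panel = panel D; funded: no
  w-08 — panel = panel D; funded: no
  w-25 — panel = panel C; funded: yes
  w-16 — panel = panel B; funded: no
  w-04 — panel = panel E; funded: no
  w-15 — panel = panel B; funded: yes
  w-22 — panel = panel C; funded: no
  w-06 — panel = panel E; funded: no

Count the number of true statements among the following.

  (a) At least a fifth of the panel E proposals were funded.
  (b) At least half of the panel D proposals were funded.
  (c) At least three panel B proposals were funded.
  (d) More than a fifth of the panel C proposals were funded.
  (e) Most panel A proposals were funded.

0

(a) panel E: |A| = 7, |A ∩ B| = 1; needs |A ∩ B| / |A| ≥ 1/5 — false.
(b) panel D: |A| = 7, |A ∩ B| = 3; needs |A ∩ B| ≥ |A ∖ B| — false.
(c) panel B: |A| = 6, |A ∩ B| = 2; needs |A ∩ B| ≥ 3 — false.
(d) panel C: |A| = 8, |A ∩ B| = 1; needs |A ∩ B| / |A| > 1/5 — false.
(e) panel A: |A| = 6, |A ∩ B| = 3; needs |A ∩ B| > |A ∖ B| — false.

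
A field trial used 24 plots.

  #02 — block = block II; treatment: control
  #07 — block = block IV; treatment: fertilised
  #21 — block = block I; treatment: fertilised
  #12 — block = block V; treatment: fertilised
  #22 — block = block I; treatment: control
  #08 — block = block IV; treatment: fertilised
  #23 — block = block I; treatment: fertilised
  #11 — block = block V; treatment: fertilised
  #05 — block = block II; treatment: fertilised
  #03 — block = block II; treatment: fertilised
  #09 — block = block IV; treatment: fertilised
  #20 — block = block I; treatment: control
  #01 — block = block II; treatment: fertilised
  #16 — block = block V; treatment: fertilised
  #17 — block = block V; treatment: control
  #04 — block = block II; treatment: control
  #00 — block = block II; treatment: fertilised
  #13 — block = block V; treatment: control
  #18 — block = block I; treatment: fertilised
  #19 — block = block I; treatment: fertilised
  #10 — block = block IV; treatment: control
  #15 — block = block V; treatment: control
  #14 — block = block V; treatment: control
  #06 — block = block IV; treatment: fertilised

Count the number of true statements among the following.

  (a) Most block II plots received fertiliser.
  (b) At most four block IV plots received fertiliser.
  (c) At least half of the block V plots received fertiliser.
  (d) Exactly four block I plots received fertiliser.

3

(a) block II: |A| = 6, |A ∩ B| = 4; needs |A ∩ B| > |A ∖ B| — true.
(b) block IV: |A| = 5, |A ∩ B| = 4; needs |A ∩ B| ≤ 4 — true.
(c) block V: |A| = 7, |A ∩ B| = 3; needs |A ∩ B| ≥ |A ∖ B| — false.
(d) block I: |A| = 6, |A ∩ B| = 4; needs |A ∩ B| = 4 — true.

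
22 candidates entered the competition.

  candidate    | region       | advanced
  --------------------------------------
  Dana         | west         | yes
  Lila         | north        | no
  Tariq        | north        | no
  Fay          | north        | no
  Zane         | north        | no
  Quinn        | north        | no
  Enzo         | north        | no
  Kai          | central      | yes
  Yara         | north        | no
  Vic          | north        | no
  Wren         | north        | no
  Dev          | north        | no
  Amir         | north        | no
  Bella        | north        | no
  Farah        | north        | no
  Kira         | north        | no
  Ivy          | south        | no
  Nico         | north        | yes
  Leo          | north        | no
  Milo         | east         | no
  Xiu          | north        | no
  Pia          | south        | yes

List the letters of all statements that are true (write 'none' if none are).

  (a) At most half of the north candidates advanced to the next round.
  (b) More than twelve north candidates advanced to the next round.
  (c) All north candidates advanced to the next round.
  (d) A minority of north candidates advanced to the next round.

(a), (d)

|A| = 17, |A ∩ B| = 1, |A ∖ B| = 16.
(a) |A ∩ B| ≤ |A ∖ B|: holds.
(b) |A ∩ B| > 12: fails.
(c) A ⊆ B, i.e. every element of A is in B (|A ∖ B| = 0): fails.
(d) |A ∩ B| < |A ∖ B|: holds.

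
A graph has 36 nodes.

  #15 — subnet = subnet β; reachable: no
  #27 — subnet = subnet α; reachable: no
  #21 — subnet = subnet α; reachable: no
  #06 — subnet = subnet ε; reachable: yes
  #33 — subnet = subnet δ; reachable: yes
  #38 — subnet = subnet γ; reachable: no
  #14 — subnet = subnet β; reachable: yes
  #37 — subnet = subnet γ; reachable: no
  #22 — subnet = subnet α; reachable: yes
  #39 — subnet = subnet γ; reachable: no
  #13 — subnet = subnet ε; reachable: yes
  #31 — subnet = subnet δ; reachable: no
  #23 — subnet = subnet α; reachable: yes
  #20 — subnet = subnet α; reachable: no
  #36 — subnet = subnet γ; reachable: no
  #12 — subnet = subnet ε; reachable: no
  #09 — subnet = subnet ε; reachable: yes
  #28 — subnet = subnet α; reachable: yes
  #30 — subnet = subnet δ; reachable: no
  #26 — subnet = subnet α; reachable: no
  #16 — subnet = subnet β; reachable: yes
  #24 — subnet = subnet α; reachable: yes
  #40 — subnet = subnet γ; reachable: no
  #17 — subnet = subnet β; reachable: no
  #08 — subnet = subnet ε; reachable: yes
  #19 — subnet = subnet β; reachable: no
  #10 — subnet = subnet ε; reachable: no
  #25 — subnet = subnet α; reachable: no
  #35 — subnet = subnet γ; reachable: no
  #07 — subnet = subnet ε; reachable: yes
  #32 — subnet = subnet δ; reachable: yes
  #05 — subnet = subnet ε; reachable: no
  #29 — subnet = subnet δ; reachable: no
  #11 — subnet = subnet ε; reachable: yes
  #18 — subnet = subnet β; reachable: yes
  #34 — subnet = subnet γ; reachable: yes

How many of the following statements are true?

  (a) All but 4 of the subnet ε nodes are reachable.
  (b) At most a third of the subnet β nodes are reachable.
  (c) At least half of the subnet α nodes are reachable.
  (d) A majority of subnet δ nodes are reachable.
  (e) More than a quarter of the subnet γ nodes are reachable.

(a) subnet ε: |A| = 9, |A ∩ B| = 6; needs |A ∖ B| = 4 — false.
(b) subnet β: |A| = 6, |A ∩ B| = 3; needs |A ∩ B| / |A| ≤ 1/3 — false.
(c) subnet α: |A| = 9, |A ∩ B| = 4; needs |A ∩ B| ≥ |A ∖ B| — false.
(d) subnet δ: |A| = 5, |A ∩ B| = 2; needs |A ∩ B| > |A ∖ B| — false.
(e) subnet γ: |A| = 7, |A ∩ B| = 1; needs |A ∩ B| / |A| > 1/4 — false.

0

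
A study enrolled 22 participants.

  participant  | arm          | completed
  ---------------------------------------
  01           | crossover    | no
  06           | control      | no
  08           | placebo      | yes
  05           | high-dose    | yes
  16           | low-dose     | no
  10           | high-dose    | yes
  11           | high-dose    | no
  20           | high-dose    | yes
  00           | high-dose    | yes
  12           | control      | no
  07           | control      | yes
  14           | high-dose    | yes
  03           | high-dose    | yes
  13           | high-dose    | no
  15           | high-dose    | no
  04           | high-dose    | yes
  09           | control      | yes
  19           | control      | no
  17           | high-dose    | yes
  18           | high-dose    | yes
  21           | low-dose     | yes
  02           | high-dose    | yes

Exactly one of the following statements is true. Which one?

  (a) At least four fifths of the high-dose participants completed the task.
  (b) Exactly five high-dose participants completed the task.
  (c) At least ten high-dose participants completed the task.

|A| = 13, |A ∩ B| = 10, |A ∖ B| = 3.
(a) requires |A ∩ B| / |A| ≥ 4/5: false.
(b) requires |A ∩ B| = 5: false.
(c) requires |A ∩ B| ≥ 10: true.

(c)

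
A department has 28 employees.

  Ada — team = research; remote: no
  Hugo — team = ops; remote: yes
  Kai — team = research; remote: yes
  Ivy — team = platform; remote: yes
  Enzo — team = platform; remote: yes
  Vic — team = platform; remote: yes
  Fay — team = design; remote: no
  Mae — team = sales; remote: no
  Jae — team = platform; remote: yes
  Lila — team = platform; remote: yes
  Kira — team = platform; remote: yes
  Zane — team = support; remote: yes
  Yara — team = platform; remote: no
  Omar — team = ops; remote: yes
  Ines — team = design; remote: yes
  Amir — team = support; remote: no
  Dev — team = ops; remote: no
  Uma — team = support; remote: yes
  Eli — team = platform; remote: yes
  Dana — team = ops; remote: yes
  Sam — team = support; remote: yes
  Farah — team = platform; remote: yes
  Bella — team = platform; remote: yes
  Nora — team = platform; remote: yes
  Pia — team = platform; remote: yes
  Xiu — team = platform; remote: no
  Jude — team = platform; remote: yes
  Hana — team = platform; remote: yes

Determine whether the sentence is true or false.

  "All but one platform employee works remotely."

'All but one platform employee works remotely' holds iff |A ∖ B| = 1.
|A| = 15, |A ∩ B| = 13, |A ∖ B| = 2.
|A ∖ B| = 2, so the statement is false.

False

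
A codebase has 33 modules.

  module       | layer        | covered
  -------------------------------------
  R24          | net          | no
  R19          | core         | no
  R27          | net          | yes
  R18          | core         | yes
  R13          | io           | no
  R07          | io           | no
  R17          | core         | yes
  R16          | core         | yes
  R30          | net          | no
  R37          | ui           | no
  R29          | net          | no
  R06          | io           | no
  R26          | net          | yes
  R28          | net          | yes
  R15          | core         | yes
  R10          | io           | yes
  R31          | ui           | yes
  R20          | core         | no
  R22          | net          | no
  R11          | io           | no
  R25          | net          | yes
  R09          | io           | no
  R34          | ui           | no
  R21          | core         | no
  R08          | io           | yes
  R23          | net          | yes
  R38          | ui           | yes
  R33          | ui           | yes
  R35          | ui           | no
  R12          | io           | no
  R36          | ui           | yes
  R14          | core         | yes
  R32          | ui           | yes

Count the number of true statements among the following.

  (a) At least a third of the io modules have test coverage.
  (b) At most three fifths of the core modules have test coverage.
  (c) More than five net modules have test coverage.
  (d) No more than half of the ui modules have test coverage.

(a) io: |A| = 8, |A ∩ B| = 2; needs |A ∩ B| / |A| ≥ 1/3 — false.
(b) core: |A| = 8, |A ∩ B| = 5; needs |A ∩ B| / |A| ≤ 3/5 — false.
(c) net: |A| = 9, |A ∩ B| = 5; needs |A ∩ B| > 5 — false.
(d) ui: |A| = 8, |A ∩ B| = 5; needs |A ∩ B| ≤ |A ∖ B| — false.

0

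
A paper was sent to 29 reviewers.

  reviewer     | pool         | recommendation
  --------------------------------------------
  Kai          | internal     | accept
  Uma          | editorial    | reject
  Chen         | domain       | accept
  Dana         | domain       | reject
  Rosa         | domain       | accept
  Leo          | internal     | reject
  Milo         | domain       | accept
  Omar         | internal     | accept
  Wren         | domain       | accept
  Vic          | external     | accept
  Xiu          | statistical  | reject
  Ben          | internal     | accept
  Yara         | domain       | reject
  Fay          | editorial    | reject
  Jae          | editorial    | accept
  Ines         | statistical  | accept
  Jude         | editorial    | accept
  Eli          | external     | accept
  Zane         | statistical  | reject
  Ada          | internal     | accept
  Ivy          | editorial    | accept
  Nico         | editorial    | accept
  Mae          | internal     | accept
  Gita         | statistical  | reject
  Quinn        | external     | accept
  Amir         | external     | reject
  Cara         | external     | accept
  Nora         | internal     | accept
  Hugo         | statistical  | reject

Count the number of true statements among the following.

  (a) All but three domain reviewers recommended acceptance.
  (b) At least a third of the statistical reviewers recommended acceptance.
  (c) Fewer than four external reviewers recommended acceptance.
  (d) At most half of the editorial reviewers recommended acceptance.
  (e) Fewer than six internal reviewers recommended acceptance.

0

(a) domain: |A| = 6, |A ∩ B| = 4; needs |A ∖ B| = 3 — false.
(b) statistical: |A| = 5, |A ∩ B| = 1; needs |A ∩ B| / |A| ≥ 1/3 — false.
(c) external: |A| = 5, |A ∩ B| = 4; needs |A ∩ B| < 4 — false.
(d) editorial: |A| = 6, |A ∩ B| = 4; needs |A ∩ B| ≤ |A ∖ B| — false.
(e) internal: |A| = 7, |A ∩ B| = 6; needs |A ∩ B| < 6 — false.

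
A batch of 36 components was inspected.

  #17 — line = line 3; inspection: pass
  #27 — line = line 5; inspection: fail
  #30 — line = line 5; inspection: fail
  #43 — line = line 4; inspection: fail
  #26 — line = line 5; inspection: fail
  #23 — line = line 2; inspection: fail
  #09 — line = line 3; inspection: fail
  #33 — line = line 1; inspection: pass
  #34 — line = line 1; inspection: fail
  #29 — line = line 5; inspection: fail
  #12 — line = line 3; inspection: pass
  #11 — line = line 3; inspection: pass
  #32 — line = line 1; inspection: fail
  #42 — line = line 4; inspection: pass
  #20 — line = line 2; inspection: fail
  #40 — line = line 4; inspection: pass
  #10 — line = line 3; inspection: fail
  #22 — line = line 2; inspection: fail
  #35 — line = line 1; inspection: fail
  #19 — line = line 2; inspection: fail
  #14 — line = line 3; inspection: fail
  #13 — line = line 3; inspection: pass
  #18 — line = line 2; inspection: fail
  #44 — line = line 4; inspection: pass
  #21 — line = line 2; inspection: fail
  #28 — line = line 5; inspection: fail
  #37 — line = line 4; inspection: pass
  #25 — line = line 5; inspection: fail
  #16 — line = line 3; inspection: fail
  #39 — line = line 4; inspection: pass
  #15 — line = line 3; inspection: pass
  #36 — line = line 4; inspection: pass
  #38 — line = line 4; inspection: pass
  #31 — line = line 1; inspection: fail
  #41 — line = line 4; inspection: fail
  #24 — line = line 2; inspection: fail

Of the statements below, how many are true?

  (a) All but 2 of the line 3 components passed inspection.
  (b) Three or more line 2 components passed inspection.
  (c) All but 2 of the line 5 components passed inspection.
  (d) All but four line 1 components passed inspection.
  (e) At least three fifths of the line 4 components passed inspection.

(a) line 3: |A| = 9, |A ∩ B| = 5; needs |A ∖ B| = 2 — false.
(b) line 2: |A| = 7, |A ∩ B| = 0; needs |A ∩ B| ≥ 3 — false.
(c) line 5: |A| = 6, |A ∩ B| = 0; needs |A ∖ B| = 2 — false.
(d) line 1: |A| = 5, |A ∩ B| = 1; needs |A ∖ B| = 4 — true.
(e) line 4: |A| = 9, |A ∩ B| = 7; needs |A ∩ B| / |A| ≥ 3/5 — true.

2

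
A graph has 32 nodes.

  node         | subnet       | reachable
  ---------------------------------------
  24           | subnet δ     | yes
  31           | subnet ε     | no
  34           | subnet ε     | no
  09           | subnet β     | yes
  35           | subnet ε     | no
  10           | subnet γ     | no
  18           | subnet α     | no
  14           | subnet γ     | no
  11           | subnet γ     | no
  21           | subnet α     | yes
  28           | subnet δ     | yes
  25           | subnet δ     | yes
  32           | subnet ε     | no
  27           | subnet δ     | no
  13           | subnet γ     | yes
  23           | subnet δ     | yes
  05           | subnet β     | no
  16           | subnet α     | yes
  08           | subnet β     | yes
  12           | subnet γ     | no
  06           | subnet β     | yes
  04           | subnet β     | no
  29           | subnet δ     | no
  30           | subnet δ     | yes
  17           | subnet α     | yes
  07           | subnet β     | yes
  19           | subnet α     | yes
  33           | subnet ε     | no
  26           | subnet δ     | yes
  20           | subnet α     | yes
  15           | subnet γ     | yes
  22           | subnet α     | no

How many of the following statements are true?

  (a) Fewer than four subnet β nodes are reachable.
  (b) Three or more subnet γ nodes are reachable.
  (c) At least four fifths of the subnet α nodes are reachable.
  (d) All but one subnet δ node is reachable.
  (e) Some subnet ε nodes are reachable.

(a) subnet β: |A| = 6, |A ∩ B| = 4; needs |A ∩ B| < 4 — false.
(b) subnet γ: |A| = 6, |A ∩ B| = 2; needs |A ∩ B| ≥ 3 — false.
(c) subnet α: |A| = 7, |A ∩ B| = 5; needs |A ∩ B| / |A| ≥ 4/5 — false.
(d) subnet δ: |A| = 8, |A ∩ B| = 6; needs |A ∖ B| = 1 — false.
(e) subnet ε: |A| = 5, |A ∩ B| = 0; needs A ∩ B ≠ ∅ (|A ∩ B| ≥ 1) — false.

0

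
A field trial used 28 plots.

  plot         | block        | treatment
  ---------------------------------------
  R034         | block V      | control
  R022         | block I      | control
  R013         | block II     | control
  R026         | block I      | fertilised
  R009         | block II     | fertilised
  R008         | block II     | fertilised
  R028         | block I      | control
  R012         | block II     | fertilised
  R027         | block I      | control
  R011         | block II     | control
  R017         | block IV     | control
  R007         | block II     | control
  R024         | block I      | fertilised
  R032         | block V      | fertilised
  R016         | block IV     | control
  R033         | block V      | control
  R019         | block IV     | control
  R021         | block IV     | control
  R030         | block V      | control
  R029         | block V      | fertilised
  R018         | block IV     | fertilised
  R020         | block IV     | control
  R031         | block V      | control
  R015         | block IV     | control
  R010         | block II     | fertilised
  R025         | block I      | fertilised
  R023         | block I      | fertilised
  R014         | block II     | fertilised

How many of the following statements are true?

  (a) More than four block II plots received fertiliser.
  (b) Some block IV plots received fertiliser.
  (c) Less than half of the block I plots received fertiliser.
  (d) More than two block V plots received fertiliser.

2

(a) block II: |A| = 8, |A ∩ B| = 5; needs |A ∩ B| > 4 — true.
(b) block IV: |A| = 7, |A ∩ B| = 1; needs A ∩ B ≠ ∅ (|A ∩ B| ≥ 1) — true.
(c) block I: |A| = 7, |A ∩ B| = 4; needs |A ∩ B| < |A ∖ B| — false.
(d) block V: |A| = 6, |A ∩ B| = 2; needs |A ∩ B| > 2 — false.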